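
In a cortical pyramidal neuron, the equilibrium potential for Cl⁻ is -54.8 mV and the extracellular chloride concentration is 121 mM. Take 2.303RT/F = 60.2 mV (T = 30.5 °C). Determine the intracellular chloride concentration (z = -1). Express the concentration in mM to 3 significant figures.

14.9 mM

Nernst: E = (60.2/-1) · log₁₀([out]/[in]), so log₁₀([out]/[in]) = -54.8 × -1 / 60.2 = 0.9103.
[out]/[in] = 10^(0.9103) = 8.134.
[in] = 121 / 8.134 = 14.88 mM.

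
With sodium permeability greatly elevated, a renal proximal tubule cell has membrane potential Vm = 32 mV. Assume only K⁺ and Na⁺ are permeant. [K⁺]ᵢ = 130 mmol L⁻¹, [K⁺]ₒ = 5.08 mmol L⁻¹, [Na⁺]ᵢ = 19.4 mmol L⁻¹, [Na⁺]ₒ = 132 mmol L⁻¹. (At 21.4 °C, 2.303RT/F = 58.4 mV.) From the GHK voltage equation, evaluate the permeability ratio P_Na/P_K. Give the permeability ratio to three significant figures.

7.15

Let α = P_Na/P_K. GHK: Vm = 58.4·log₁₀[(Kₒ + α·Naₒ)/(Kᵢ + α·Naᵢ)].
10^(Vm/58.4) = 10^(32.0/58.4) = 3.5314
So 3.5314·(Kᵢ + α·Naᵢ) = Kₒ + α·Naₒ → α = (3.5314·130.0 − 5.08) / (132.0 − 3.5314·19.4)
α = (459.1 − 5.08) / (132.0 − 68.51) = 454/63.49 = 7.151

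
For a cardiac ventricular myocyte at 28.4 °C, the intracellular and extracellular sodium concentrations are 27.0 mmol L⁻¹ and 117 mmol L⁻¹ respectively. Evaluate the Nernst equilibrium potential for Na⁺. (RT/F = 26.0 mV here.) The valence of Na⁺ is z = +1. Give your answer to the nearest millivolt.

E = (26.0/z) · ln([Na⁺]_out/[Na⁺]_in) with z = +1.
= (26.0/1) · ln(117/27.0) = 26.00 · ln(4.333)
= 26.00 · (1.4663) = 38.12 mV

38 mV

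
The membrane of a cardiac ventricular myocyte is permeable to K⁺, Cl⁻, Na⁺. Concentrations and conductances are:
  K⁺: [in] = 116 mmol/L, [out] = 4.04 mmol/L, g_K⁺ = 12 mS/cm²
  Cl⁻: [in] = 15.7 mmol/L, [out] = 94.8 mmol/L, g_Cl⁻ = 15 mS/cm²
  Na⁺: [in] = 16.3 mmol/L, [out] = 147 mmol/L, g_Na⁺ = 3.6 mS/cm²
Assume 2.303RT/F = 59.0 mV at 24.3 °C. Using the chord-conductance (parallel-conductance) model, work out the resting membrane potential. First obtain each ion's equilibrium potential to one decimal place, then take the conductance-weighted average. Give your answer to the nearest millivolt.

-50 mV

E_K⁺ = (59.0/1)·log₁₀(4.04/116) = -86.0 mV
E_Cl⁻ = (59.0/-1)·log₁₀(94.8/15.7) = -46.1 mV
E_Na⁺ = (59.0/1)·log₁₀(147/16.3) = 56.4 mV
Vm = (Σ gᵢEᵢ)/(Σ gᵢ) = (12·-86.0 + 15·-46.1 + 3.6·56.4) / (12 + 15 + 3.6)
= -1520.46 / 30.6 = -49.69 mV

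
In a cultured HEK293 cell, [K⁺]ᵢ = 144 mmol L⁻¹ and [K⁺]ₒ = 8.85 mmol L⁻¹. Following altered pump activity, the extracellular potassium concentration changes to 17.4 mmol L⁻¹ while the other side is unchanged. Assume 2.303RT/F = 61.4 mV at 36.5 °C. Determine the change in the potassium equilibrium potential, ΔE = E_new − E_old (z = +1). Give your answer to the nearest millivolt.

E_old = (61.4/1)·log₁₀(8.85/144) = -74.38 mV
E_new = (61.4/1)·log₁₀(17.4/144) = -56.35 mV
ΔE = -56.35 − (-74.38) = 18.03 mV

18 mV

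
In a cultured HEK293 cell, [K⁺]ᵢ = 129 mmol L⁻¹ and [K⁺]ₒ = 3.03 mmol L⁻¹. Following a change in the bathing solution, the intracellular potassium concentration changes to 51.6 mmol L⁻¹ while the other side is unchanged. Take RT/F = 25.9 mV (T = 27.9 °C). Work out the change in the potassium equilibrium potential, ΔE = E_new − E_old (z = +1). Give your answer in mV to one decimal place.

23.7 mV

E_old = (25.9/1)·ln(3.03/129) = -97.16 mV
E_new = (25.9/1)·ln(3.03/51.6) = -73.43 mV
ΔE = -73.43 − (-97.16) = 23.73 mV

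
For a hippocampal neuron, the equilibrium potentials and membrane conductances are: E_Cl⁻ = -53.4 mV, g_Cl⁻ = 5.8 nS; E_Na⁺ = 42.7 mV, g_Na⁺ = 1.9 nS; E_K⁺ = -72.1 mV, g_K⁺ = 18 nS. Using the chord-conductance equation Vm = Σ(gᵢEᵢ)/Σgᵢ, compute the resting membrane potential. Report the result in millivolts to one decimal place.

-59.4 mV

Σ gᵢEᵢ = 5.8·(-53.4) + 1.9·(42.7) + 18·(-72.1) = -1526.39
Σ gᵢ = 5.8 + 1.9 + 18 = 25.7
Vm = -1526.39 / 25.7 = -59.39 mV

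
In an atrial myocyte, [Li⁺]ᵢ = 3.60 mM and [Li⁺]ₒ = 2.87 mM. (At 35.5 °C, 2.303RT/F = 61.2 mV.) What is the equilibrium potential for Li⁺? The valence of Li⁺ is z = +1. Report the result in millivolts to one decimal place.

E = (61.2/z) · log₁₀([Li⁺]_out/[Li⁺]_in) with z = +1.
= (61.2/1) · log₁₀(2.87/3.60) = 61.20 · log₁₀(0.7972)
= 61.20 · (-0.0984) = -6.02 mV

-6.0 mV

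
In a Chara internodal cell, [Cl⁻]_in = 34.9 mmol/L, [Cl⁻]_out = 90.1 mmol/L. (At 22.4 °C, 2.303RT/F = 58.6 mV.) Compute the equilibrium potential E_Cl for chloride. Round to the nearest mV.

-24 mV

E = (58.6/z) · log₁₀([Cl⁻]_out/[Cl⁻]_in) with z = -1.
For an anion, dividing by z = -1 reverses the sign.
= (58.6/-1) · log₁₀(90.1/34.9) = -58.60 · log₁₀(2.582)
= -58.60 · (0.4119) = -24.14 mV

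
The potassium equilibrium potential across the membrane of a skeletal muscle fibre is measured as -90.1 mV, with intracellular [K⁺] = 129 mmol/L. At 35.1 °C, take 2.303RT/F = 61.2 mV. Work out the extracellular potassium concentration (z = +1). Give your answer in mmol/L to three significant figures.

4.35 mmol/L

Nernst: E = (61.2/1) · log₁₀([out]/[in]), so log₁₀([out]/[in]) = -90.1 × 1 / 61.2 = -1.4722.
[out]/[in] = 10^(-1.4722) = 0.03371.
[out] = 0.03371 × 129 = 4.349 mmol/L.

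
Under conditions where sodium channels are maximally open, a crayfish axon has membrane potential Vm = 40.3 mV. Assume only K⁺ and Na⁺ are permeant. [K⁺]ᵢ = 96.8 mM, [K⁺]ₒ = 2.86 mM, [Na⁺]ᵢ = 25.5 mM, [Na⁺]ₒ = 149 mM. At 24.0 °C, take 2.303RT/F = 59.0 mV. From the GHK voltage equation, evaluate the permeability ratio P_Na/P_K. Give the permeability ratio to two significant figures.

18

Let α = P_Na/P_K. GHK: Vm = 59.0·log₁₀[(Kₒ + α·Naₒ)/(Kᵢ + α·Naᵢ)].
10^(Vm/59.0) = 10^(40.3/59.0) = 4.82
So 4.82·(Kᵢ + α·Naᵢ) = Kₒ + α·Naₒ → α = (4.82·96.8 − 2.86) / (149.0 − 4.82·25.5)
α = (466.6 − 2.86) / (149.0 − 122.9) = 463.7/26.09 = 17.77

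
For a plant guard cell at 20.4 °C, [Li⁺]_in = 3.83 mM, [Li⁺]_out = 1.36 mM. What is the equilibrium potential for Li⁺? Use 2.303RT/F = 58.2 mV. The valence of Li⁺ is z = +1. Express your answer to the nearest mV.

E = (58.2/z) · log₁₀([Li⁺]_out/[Li⁺]_in) with z = +1.
= (58.2/1) · log₁₀(1.36/3.83) = 58.20 · log₁₀(0.3551)
= 58.20 · (-0.4497) = -26.17 mV

-26 mV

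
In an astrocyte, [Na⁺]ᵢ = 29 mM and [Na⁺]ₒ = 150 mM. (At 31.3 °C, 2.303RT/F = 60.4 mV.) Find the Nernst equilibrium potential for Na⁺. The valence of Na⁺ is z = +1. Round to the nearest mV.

43 mV

E = (60.4/z) · log₁₀([Na⁺]_out/[Na⁺]_in) with z = +1.
= (60.4/1) · log₁₀(150/29) = 60.40 · log₁₀(5.172)
= 60.40 · (0.7137) = 43.11 mV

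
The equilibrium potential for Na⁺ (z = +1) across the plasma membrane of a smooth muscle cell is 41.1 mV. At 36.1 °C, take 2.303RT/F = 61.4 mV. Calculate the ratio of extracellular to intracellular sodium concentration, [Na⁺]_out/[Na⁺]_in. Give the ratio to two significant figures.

4.7

log₁₀([out]/[in]) = E·z/(61.4) = 41.1 × 1 / 61.4 = 0.6694
[out]/[in] = 10^(0.6694) = 4.671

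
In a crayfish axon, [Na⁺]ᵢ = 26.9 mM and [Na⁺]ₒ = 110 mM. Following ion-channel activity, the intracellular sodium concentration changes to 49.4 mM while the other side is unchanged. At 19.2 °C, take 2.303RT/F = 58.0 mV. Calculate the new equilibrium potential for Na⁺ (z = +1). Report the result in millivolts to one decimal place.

After the shift: [Na⁺]_out = 110, [Na⁺]_in = 49.4 mM.
E_new = (58.0/1)·log₁₀(110/49.4) = 58.00 · (0.3477) = 20.16 mV

20.2 mV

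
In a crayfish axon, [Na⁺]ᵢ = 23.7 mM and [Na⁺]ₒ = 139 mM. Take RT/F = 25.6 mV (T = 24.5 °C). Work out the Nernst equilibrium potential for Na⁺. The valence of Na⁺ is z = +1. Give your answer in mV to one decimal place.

E = (25.6/z) · ln([Na⁺]_out/[Na⁺]_in) with z = +1.
= (25.6/1) · ln(139/23.7) = 25.60 · ln(5.865)
= 25.60 · (1.7690) = 45.29 mV

45.3 mV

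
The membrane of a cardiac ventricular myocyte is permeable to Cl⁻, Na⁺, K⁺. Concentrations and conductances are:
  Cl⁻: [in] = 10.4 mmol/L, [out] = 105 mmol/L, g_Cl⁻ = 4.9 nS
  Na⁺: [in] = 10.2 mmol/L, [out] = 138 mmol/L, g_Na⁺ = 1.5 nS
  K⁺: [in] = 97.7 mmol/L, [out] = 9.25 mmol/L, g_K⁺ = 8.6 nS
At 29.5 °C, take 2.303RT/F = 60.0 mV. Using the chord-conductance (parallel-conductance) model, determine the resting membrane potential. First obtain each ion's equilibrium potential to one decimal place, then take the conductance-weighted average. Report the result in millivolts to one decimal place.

E_Cl⁻ = (60.0/-1)·log₁₀(105/10.4) = -60.2 mV
E_Na⁺ = (60.0/1)·log₁₀(138/10.2) = 67.9 mV
E_K⁺ = (60.0/1)·log₁₀(9.25/97.7) = -61.4 mV
Vm = (Σ gᵢEᵢ)/(Σ gᵢ) = (4.9·-60.2 + 1.5·67.9 + 8.6·-61.4) / (4.9 + 1.5 + 8.6)
= -721.17 / 15 = -48.08 mV

-48.1 mV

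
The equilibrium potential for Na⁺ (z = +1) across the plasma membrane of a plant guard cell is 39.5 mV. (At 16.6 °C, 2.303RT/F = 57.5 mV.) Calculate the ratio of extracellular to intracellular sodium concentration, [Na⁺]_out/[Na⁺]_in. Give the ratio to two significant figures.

4.9

log₁₀([out]/[in]) = E·z/(57.5) = 39.5 × 1 / 57.5 = 0.6870
[out]/[in] = 10^(0.6870) = 4.864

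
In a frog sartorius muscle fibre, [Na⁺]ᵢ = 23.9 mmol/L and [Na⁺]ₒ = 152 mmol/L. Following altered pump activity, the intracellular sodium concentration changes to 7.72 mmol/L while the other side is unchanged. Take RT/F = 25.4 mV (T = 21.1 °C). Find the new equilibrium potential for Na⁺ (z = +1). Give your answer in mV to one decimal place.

After the shift: [Na⁺]_out = 152, [Na⁺]_in = 7.72 mmol/L.
E_new = (25.4/1)·ln(152/7.72) = 25.40 · (2.9801) = 75.69 mV

75.7 mV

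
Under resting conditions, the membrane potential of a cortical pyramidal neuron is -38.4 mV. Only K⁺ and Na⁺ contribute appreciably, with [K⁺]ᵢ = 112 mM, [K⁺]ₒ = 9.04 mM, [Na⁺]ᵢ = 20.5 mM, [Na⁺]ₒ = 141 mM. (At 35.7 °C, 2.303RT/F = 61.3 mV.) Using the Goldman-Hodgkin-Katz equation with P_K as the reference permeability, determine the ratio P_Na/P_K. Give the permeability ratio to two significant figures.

Let α = P_Na/P_K. GHK: Vm = 61.3·log₁₀[(Kₒ + α·Naₒ)/(Kᵢ + α·Naᵢ)].
10^(Vm/61.3) = 10^(-38.4/61.3) = 0.23636
So 0.23636·(Kᵢ + α·Naᵢ) = Kₒ + α·Naₒ → α = (0.23636·112.0 − 9.04) / (141.0 − 0.23636·20.5)
α = (26.47 − 9.04) / (141.0 − 4.845) = 17.43/136.2 = 0.128

0.13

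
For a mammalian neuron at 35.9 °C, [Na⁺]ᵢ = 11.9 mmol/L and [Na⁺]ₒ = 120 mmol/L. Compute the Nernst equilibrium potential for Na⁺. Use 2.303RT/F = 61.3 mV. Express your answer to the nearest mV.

E = (61.3/z) · log₁₀([Na⁺]_out/[Na⁺]_in) with z = +1.
= (61.3/1) · log₁₀(120/11.9) = 61.30 · log₁₀(10.08)
= 61.30 · (1.0036) = 61.52 mV

62 mV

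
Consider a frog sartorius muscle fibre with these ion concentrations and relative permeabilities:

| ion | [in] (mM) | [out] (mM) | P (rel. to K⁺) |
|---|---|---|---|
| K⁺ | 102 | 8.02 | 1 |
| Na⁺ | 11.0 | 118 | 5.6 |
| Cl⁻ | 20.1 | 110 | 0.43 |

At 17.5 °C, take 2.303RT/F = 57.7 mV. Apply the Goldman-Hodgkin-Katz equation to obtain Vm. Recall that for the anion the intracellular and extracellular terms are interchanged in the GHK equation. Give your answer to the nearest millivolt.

Vm = 57.7 · log₁₀[(Σ P·[cation]ₒ + Σ P·[anion]ᵢ) / (Σ P·[cation]ᵢ + Σ P·[anion]ₒ)]
Numerator = 1×8.02 + 5.6×118 + 0.43×20.1 = 677.5
Denominator = 1×102 + 5.6×11.0 + 0.43×110 = 210.9
Vm = 57.7 · log₁₀(3.2122) = 57.7 × (0.5068) = 29.24 mV

29 mV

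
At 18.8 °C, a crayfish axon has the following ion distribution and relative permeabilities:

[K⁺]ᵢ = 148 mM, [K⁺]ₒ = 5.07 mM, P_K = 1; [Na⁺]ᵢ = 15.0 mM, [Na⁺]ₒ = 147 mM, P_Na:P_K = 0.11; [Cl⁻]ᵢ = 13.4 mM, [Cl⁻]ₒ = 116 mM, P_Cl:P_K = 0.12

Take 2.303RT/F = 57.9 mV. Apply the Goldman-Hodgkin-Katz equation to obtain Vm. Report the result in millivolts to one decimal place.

-49.5 mV

Vm = 57.9 · log₁₀[(Σ P·[cation]ₒ + Σ P·[anion]ᵢ) / (Σ P·[cation]ᵢ + Σ P·[anion]ₒ)]
Numerator = 1×5.07 + 0.11×147 + 0.12×13.4 = 22.85
Denominator = 1×148 + 0.11×15.0 + 0.12×116 = 163.6
Vm = 57.9 · log₁₀(0.13968) = 57.9 × (-0.8549) = -49.50 mV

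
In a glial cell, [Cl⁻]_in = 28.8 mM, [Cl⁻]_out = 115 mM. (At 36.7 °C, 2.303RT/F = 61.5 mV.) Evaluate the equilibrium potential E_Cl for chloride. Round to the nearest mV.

-37 mV

E = (61.5/z) · log₁₀([Cl⁻]_out/[Cl⁻]_in) with z = -1.
For an anion, dividing by z = -1 reverses the sign.
= (61.5/-1) · log₁₀(115/28.8) = -61.50 · log₁₀(3.993)
= -61.50 · (0.6013) = -36.98 mV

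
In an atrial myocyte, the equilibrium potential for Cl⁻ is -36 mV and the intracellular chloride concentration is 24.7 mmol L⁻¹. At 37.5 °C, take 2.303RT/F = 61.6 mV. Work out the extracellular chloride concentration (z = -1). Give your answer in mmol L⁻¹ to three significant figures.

Nernst: E = (61.6/-1) · log₁₀([out]/[in]), so log₁₀([out]/[in]) = -36.0 × -1 / 61.6 = 0.5844.
[out]/[in] = 10^(0.5844) = 3.841.
[out] = 3.841 × 24.7 = 94.87 mmol L⁻¹.

94.9 mmol L⁻¹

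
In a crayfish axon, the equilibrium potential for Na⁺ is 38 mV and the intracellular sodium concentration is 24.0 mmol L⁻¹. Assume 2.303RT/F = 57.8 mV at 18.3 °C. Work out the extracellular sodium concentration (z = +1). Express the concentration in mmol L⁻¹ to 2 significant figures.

Nernst: E = (57.8/1) · log₁₀([out]/[in]), so log₁₀([out]/[in]) = 38.0 × 1 / 57.8 = 0.6574.
[out]/[in] = 10^(0.6574) = 4.544.
[out] = 4.544 × 24.0 = 109.1 mmol L⁻¹.

110 mmol L⁻¹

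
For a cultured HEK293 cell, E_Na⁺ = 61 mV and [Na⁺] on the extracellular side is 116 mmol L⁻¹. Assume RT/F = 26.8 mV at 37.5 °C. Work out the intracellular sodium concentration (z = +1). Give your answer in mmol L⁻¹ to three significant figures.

11.9 mmol L⁻¹

Nernst: E = (26.8/1) · ln([out]/[in]), so ln([out]/[in]) = 61.0 × 1 / 26.8 = 2.2761.
[out]/[in] = e^(2.2761) = 9.739.
[in] = 116 / 9.739 = 11.91 mmol L⁻¹.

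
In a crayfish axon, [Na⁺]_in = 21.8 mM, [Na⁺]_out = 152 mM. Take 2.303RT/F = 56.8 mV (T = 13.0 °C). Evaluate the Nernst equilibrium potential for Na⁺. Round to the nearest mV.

E = (56.8/z) · log₁₀([Na⁺]_out/[Na⁺]_in) with z = +1.
= (56.8/1) · log₁₀(152/21.8) = 56.80 · log₁₀(6.972)
= 56.80 · (0.8434) = 47.90 mV

48 mV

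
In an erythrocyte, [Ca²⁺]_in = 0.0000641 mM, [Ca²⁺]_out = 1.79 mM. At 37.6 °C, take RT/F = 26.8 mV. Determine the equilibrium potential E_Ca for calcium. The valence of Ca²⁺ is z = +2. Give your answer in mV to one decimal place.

E = (26.8/z) · ln([Ca²⁺]_out/[Ca²⁺]_in) with z = +2.
= (26.8/2) · ln(1.79/0.0000641) = 13.40 · ln(2.793e+04)
= 13.40 · (10.2373) = 137.18 mV

137.2 mV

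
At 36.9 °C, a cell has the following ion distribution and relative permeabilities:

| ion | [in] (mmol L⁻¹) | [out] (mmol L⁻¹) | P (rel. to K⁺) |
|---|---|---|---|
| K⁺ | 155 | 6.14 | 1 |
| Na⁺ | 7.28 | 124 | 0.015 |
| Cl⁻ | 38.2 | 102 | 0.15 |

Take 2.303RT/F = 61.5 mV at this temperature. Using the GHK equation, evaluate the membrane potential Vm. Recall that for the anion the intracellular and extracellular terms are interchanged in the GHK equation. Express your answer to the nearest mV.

Vm = 61.5 · log₁₀[(Σ P·[cation]ₒ + Σ P·[anion]ᵢ) / (Σ P·[cation]ᵢ + Σ P·[anion]ₒ)]
Numerator = 1×6.14 + 0.015×124 + 0.15×38.2 = 13.73
Denominator = 1×155 + 0.015×7.28 + 0.15×102 = 170.4
Vm = 61.5 · log₁₀(0.080571) = 61.5 × (-1.0938) = -67.27 mV

-67 mV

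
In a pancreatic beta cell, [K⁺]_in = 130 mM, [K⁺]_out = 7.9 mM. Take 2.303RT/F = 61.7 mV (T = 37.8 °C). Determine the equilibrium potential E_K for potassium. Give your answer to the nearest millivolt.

E = (61.7/z) · log₁₀([K⁺]_out/[K⁺]_in) with z = +1.
= (61.7/1) · log₁₀(7.9/130) = 61.70 · log₁₀(0.06077)
= 61.70 · (-1.2163) = -75.05 mV

-75 mV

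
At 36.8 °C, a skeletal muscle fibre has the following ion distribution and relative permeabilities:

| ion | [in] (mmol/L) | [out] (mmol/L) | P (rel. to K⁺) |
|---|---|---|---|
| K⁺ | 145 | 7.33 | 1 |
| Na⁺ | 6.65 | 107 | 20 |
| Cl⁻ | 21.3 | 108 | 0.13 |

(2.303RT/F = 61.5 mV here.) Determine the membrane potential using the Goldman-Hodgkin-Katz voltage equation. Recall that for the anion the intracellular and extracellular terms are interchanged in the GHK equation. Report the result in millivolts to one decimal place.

53.3 mV

Vm = 61.5 · log₁₀[(Σ P·[cation]ₒ + Σ P·[anion]ᵢ) / (Σ P·[cation]ᵢ + Σ P·[anion]ₒ)]
Numerator = 1×7.33 + 20×107 + 0.13×21.3 = 2150
Denominator = 1×145 + 20×6.65 + 0.13×108 = 292
Vm = 61.5 · log₁₀(7.3623) = 61.5 × (0.8670) = 53.32 mV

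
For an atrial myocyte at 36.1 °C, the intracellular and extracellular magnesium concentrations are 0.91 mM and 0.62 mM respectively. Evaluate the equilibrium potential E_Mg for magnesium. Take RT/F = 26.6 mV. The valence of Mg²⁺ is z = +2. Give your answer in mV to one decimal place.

E = (26.6/z) · ln([Mg²⁺]_out/[Mg²⁺]_in) with z = +2.
= (26.6/2) · ln(0.62/0.91) = 13.30 · ln(0.6813)
= 13.30 · (-0.3837) = -5.10 mV

-5.1 mV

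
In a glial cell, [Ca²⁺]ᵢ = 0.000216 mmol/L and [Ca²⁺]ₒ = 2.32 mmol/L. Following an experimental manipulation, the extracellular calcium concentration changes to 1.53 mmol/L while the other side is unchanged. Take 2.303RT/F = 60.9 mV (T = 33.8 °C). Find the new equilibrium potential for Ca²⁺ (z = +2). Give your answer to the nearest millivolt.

117 mV

After the shift: [Ca²⁺]_out = 1.53, [Ca²⁺]_in = 0.000216 mmol/L.
E_new = (60.9/2)·log₁₀(1.53/0.000216) = 30.45 · (3.8502) = 117.24 mV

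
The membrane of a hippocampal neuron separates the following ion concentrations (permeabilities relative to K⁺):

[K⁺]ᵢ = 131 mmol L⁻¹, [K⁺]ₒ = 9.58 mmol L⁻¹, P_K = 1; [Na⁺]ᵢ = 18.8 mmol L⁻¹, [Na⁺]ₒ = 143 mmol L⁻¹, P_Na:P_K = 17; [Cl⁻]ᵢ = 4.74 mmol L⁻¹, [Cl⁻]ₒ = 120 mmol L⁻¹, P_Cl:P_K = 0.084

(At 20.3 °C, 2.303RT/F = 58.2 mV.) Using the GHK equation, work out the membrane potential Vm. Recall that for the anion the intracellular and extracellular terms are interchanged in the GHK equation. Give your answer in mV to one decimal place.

Vm = 58.2 · log₁₀[(Σ P·[cation]ₒ + Σ P·[anion]ᵢ) / (Σ P·[cation]ᵢ + Σ P·[anion]ₒ)]
Numerator = 1×9.58 + 17×143 + 0.084×4.74 = 2441
Denominator = 1×131 + 17×18.8 + 0.084×120 = 460.7
Vm = 58.2 · log₁₀(5.2986) = 58.2 × (0.7242) = 42.15 mV

42.1 mV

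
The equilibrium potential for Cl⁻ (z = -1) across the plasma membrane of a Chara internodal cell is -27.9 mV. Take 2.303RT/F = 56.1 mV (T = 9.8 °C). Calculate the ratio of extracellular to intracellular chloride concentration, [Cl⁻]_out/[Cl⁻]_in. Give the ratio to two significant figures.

log₁₀([out]/[in]) = E·z/(56.1) = -27.9 × -1 / 56.1 = 0.4973
[out]/[in] = 10^(0.4973) = 3.143

3.1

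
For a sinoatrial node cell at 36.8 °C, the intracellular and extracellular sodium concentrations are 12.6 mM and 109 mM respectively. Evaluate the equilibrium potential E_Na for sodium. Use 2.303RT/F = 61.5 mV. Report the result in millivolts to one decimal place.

57.6 mV

E = (61.5/z) · log₁₀([Na⁺]_out/[Na⁺]_in) with z = +1.
= (61.5/1) · log₁₀(109/12.6) = 61.50 · log₁₀(8.651)
= 61.50 · (0.9371) = 57.63 mV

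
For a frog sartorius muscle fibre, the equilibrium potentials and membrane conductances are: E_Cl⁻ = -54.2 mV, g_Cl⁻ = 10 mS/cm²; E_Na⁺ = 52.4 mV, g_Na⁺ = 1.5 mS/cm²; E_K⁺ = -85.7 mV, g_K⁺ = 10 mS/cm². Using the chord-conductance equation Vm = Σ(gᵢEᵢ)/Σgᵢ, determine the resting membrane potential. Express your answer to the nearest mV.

Σ gᵢEᵢ = 10·(-54.2) + 1.5·(52.4) + 10·(-85.7) = -1320.40
Σ gᵢ = 10 + 1.5 + 10 = 21.5
Vm = -1320.40 / 21.5 = -61.41 mV

-61 mV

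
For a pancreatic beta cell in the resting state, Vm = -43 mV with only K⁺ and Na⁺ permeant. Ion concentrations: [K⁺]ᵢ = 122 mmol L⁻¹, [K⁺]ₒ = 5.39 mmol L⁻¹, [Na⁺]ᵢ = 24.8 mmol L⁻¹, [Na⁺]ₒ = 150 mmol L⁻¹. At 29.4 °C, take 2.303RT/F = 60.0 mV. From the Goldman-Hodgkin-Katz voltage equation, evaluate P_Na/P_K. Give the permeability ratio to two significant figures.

Let α = P_Na/P_K. GHK: Vm = 60.0·log₁₀[(Kₒ + α·Naₒ)/(Kᵢ + α·Naᵢ)].
10^(Vm/60.0) = 10^(-43.0/60.0) = 0.19201
So 0.19201·(Kᵢ + α·Naᵢ) = Kₒ + α·Naₒ → α = (0.19201·122.0 − 5.39) / (150.0 − 0.19201·24.8)
α = (23.43 − 5.39) / (150.0 − 4.762) = 18.04/145.2 = 0.1242

0.12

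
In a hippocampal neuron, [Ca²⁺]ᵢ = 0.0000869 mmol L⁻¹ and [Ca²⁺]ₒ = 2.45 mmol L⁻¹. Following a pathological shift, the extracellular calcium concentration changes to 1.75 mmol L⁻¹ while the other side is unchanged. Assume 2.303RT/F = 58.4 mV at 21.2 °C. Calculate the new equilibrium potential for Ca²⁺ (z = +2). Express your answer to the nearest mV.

126 mV

After the shift: [Ca²⁺]_out = 1.75, [Ca²⁺]_in = 0.0000869 mmol L⁻¹.
E_new = (58.4/2)·log₁₀(1.75/0.0000869) = 29.20 · (4.3040) = 125.68 mV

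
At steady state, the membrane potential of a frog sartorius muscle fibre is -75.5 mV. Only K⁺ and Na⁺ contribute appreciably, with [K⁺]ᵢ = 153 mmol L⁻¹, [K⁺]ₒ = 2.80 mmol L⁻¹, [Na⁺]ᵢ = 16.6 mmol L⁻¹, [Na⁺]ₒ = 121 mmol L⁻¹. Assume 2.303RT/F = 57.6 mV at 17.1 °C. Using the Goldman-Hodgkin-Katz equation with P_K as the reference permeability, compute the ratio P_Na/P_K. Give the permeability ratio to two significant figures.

0.039

Let α = P_Na/P_K. GHK: Vm = 57.6·log₁₀[(Kₒ + α·Naₒ)/(Kᵢ + α·Naᵢ)].
10^(Vm/57.6) = 10^(-75.5/57.6) = 0.048892
So 0.048892·(Kᵢ + α·Naᵢ) = Kₒ + α·Naₒ → α = (0.048892·153.0 − 2.8) / (121.0 − 0.048892·16.6)
α = (7.48 − 2.8) / (121.0 − 0.8116) = 4.68/120.2 = 0.03894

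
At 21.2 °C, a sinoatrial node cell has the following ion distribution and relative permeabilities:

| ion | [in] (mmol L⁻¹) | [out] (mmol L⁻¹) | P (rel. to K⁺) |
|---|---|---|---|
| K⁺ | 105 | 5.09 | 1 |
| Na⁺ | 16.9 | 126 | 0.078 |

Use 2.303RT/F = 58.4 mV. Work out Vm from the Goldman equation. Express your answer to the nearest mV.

-50 mV

Vm = 58.4 · log₁₀[(Σ P·[cation]ₒ + Σ P·[anion]ᵢ) / (Σ P·[cation]ᵢ + Σ P·[anion]ₒ)]
Numerator = 1×5.09 + 0.078×126 = 14.92
Denominator = 1×105 + 0.078×16.9 = 106.3
Vm = 58.4 · log₁₀(0.14031) = 58.4 × (-0.8529) = -49.81 mV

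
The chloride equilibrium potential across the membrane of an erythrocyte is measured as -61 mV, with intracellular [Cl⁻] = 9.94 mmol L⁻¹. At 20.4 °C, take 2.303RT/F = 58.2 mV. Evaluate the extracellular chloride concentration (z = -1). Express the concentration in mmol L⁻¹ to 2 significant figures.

110 mmol L⁻¹

Nernst: E = (58.2/-1) · log₁₀([out]/[in]), so log₁₀([out]/[in]) = -61.0 × -1 / 58.2 = 1.0481.
[out]/[in] = 10^(1.0481) = 11.17.
[out] = 11.17 × 9.94 = 111 mmol L⁻¹.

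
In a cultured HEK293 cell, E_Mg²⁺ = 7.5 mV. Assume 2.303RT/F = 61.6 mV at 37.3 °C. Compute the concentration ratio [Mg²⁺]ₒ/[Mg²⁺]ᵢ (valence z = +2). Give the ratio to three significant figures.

1.75

log₁₀([out]/[in]) = E·z/(61.6) = 7.5 × 2 / 61.6 = 0.2435
[out]/[in] = 10^(0.2435) = 1.752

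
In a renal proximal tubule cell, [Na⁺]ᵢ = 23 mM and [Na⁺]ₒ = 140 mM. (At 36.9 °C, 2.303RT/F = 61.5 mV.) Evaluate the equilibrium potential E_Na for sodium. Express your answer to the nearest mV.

E = (61.5/z) · log₁₀([Na⁺]_out/[Na⁺]_in) with z = +1.
= (61.5/1) · log₁₀(140/23) = 61.50 · log₁₀(6.087)
= 61.50 · (0.7844) = 48.24 mV

48 mV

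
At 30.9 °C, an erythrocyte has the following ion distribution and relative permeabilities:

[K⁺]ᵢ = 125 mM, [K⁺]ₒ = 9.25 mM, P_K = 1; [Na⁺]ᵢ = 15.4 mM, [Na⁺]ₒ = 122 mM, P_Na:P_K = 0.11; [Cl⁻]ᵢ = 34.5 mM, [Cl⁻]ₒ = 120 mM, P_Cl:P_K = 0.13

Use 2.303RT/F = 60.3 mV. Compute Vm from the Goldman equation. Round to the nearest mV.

-43 mV

Vm = 60.3 · log₁₀[(Σ P·[cation]ₒ + Σ P·[anion]ᵢ) / (Σ P·[cation]ᵢ + Σ P·[anion]ₒ)]
Numerator = 1×9.25 + 0.11×122 + 0.13×34.5 = 27.16
Denominator = 1×125 + 0.11×15.4 + 0.13×120 = 142.3
Vm = 60.3 · log₁₀(0.19084) = 60.3 × (-0.7193) = -43.38 mV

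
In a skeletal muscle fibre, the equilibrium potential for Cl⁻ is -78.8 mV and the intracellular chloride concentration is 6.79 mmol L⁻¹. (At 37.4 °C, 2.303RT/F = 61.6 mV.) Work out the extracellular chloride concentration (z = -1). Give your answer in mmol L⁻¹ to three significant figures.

Nernst: E = (61.6/-1) · log₁₀([out]/[in]), so log₁₀([out]/[in]) = -78.8 × -1 / 61.6 = 1.2792.
[out]/[in] = 10^(1.2792) = 19.02.
[out] = 19.02 × 6.79 = 129.1 mmol L⁻¹.

129 mmol L⁻¹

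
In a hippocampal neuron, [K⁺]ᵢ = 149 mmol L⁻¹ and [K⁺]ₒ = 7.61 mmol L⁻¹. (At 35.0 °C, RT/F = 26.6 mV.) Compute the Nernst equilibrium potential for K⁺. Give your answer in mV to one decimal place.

-79.1 mV

E = (26.6/z) · ln([K⁺]_out/[K⁺]_in) with z = +1.
= (26.6/1) · ln(7.61/149) = 26.60 · ln(0.05107)
= 26.60 · (-2.9745) = -79.12 mV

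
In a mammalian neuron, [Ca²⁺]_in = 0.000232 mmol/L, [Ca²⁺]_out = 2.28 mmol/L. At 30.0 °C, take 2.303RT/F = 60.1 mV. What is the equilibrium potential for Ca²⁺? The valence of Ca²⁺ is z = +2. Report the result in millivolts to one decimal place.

120.0 mV

E = (60.1/z) · log₁₀([Ca²⁺]_out/[Ca²⁺]_in) with z = +2.
= (60.1/2) · log₁₀(2.28/0.000232) = 30.05 · log₁₀(9828)
= 30.05 · (3.9924) = 119.97 mV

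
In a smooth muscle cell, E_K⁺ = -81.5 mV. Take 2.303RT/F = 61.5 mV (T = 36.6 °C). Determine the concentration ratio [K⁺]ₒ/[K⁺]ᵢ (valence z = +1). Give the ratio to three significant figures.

0.0473

log₁₀([out]/[in]) = E·z/(61.5) = -81.5 × 1 / 61.5 = -1.3252
[out]/[in] = 10^(-1.3252) = 0.04729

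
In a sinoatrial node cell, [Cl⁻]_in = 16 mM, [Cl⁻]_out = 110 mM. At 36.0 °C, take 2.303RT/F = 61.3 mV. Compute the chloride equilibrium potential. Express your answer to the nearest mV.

-51 mV

E = (61.3/z) · log₁₀([Cl⁻]_out/[Cl⁻]_in) with z = -1.
For an anion, dividing by z = -1 reverses the sign.
= (61.3/-1) · log₁₀(110/16) = -61.30 · log₁₀(6.875)
= -61.30 · (0.8373) = -51.32 mV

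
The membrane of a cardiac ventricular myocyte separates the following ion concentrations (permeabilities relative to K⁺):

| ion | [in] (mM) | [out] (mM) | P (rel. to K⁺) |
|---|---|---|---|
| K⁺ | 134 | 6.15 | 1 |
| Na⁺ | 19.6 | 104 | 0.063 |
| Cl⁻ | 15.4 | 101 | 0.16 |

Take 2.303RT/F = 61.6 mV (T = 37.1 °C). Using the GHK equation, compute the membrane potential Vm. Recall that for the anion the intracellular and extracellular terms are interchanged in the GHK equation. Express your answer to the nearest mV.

Vm = 61.6 · log₁₀[(Σ P·[cation]ₒ + Σ P·[anion]ᵢ) / (Σ P·[cation]ᵢ + Σ P·[anion]ₒ)]
Numerator = 1×6.15 + 0.063×104 + 0.16×15.4 = 15.17
Denominator = 1×134 + 0.063×19.6 + 0.16×101 = 151.4
Vm = 61.6 · log₁₀(0.10018) = 61.6 × (-0.9992) = -61.55 mV

-62 mV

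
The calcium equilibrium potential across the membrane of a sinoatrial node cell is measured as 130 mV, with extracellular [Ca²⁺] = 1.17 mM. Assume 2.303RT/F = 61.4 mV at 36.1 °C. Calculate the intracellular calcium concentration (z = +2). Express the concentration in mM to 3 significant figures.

0.0000682 mM

Nernst: E = (61.4/2) · log₁₀([out]/[in]), so log₁₀([out]/[in]) = 130.0 × 2 / 61.4 = 4.2345.
[out]/[in] = 10^(4.2345) = 1.716e+04.
[in] = 1.17 / 1.716e+04 = 6.818e-05 mM.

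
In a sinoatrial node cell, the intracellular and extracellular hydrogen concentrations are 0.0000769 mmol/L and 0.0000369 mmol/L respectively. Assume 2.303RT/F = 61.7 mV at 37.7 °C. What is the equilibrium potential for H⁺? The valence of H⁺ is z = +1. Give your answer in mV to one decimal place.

-19.7 mV

E = (61.7/z) · log₁₀([H⁺]_out/[H⁺]_in) with z = +1.
= (61.7/1) · log₁₀(0.0000369/0.0000769) = 61.70 · log₁₀(0.4798)
= 61.70 · (-0.3189) = -19.68 mV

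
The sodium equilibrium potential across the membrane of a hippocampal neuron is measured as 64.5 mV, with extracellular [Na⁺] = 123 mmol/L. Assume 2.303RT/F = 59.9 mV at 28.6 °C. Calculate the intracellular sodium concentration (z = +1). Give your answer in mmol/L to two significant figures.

Nernst: E = (59.9/1) · log₁₀([out]/[in]), so log₁₀([out]/[in]) = 64.5 × 1 / 59.9 = 1.0768.
[out]/[in] = 10^(1.0768) = 11.93.
[in] = 123 / 11.93 = 10.31 mmol/L.

10 mmol/L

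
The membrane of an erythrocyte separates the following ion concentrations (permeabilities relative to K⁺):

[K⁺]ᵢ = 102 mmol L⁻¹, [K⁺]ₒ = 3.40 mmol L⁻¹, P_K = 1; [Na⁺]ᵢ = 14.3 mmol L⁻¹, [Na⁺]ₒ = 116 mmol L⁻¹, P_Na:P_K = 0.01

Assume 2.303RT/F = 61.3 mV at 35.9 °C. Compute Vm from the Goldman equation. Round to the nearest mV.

-83 mV

Vm = 61.3 · log₁₀[(Σ P·[cation]ₒ + Σ P·[anion]ᵢ) / (Σ P·[cation]ᵢ + Σ P·[anion]ₒ)]
Numerator = 1×3.40 + 0.01×116 = 4.56
Denominator = 1×102 + 0.01×14.3 = 102.1
Vm = 61.3 · log₁₀(0.044643) = 61.3 × (-1.3502) = -82.77 mV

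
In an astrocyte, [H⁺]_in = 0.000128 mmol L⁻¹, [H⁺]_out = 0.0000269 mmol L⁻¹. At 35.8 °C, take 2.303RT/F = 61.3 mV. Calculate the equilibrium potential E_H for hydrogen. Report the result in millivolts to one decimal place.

-41.5 mV

E = (61.3/z) · log₁₀([H⁺]_out/[H⁺]_in) with z = +1.
= (61.3/1) · log₁₀(0.0000269/0.000128) = 61.30 · log₁₀(0.2102)
= 61.30 · (-0.6775) = -41.53 mV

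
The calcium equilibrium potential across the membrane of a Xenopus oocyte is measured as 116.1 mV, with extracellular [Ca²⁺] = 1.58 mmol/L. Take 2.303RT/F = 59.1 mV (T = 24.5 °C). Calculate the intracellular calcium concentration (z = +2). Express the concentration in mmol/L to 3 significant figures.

0.000186 mmol/L

Nernst: E = (59.1/2) · log₁₀([out]/[in]), so log₁₀([out]/[in]) = 116.1 × 2 / 59.1 = 3.9289.
[out]/[in] = 10^(3.9289) = 8491.
[in] = 1.58 / 8491 = 0.0001861 mmol/L.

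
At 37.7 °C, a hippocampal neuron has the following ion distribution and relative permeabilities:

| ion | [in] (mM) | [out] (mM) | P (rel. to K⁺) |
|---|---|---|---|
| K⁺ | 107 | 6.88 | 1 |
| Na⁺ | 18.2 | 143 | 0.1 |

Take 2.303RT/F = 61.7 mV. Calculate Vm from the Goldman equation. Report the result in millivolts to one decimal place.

Vm = 61.7 · log₁₀[(Σ P·[cation]ₒ + Σ P·[anion]ᵢ) / (Σ P·[cation]ᵢ + Σ P·[anion]ₒ)]
Numerator = 1×6.88 + 0.1×143 = 21.18
Denominator = 1×107 + 0.1×18.2 = 108.8
Vm = 61.7 · log₁₀(0.19463) = 61.7 × (-0.7108) = -43.86 mV

-43.9 mV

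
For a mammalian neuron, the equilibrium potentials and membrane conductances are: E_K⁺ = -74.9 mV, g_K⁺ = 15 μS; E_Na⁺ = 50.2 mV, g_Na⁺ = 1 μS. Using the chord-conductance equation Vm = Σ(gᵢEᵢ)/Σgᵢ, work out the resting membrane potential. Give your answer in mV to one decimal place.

-67.1 mV

Σ gᵢEᵢ = 15·(-74.9) + 1·(50.2) = -1073.30
Σ gᵢ = 15 + 1 = 16
Vm = -1073.30 / 16 = -67.08 mV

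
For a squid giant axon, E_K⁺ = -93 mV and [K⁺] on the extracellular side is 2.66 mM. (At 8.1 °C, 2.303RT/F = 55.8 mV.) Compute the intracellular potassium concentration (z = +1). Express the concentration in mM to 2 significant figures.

120 mM

Nernst: E = (55.8/1) · log₁₀([out]/[in]), so log₁₀([out]/[in]) = -93.0 × 1 / 55.8 = -1.6667.
[out]/[in] = 10^(-1.6667) = 0.02154.
[in] = 2.66 / 0.02154 = 123.5 mM.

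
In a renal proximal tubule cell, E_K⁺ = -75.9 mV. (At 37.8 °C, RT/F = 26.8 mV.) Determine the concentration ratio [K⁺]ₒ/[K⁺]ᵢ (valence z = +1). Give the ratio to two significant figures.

ln([out]/[in]) = E·z/(26.8) = -75.9 × 1 / 26.8 = -2.8321
[out]/[in] = e^(-2.8321) = 0.05889

0.059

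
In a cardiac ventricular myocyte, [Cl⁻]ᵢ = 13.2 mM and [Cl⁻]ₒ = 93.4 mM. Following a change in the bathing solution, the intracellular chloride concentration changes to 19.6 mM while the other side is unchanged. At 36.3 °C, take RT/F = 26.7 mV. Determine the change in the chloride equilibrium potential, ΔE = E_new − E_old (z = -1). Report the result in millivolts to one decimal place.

E_old = (26.7/-1)·ln(93.4/13.2) = -52.24 mV
E_new = (26.7/-1)·ln(93.4/19.6) = -41.69 mV
ΔE = -41.69 − (-52.24) = 10.55 mV

10.6 mV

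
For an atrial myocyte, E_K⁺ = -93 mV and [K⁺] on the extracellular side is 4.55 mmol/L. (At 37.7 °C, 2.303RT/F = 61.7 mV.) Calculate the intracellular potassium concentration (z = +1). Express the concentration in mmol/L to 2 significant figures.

Nernst: E = (61.7/1) · log₁₀([out]/[in]), so log₁₀([out]/[in]) = -93.0 × 1 / 61.7 = -1.5073.
[out]/[in] = 10^(-1.5073) = 0.0311.
[in] = 4.55 / 0.0311 = 146.3 mmol/L.

150 mmol/L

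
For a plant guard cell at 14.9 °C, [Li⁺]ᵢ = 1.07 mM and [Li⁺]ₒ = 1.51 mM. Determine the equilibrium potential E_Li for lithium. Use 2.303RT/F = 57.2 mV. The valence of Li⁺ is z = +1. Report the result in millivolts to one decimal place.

8.6 mV

E = (57.2/z) · log₁₀([Li⁺]_out/[Li⁺]_in) with z = +1.
= (57.2/1) · log₁₀(1.51/1.07) = 57.20 · log₁₀(1.411)
= 57.20 · (0.1496) = 8.56 mV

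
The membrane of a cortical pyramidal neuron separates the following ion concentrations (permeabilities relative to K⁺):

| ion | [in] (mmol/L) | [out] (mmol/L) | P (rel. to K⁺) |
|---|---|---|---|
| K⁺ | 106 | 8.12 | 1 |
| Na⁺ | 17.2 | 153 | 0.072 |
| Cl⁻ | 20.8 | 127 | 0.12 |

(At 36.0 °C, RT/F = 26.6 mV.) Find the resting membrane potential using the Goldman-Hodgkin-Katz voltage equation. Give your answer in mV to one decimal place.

-46.1 mV

Vm = 26.6 · ln[(Σ P·[cation]ₒ + Σ P·[anion]ᵢ) / (Σ P·[cation]ᵢ + Σ P·[anion]ₒ)]
Numerator = 1×8.12 + 0.072×153 + 0.12×20.8 = 21.63
Denominator = 1×106 + 0.072×17.2 + 0.12×127 = 122.5
Vm = 26.6 · ln(0.17662) = 26.6 × (-1.7338) = -46.12 mV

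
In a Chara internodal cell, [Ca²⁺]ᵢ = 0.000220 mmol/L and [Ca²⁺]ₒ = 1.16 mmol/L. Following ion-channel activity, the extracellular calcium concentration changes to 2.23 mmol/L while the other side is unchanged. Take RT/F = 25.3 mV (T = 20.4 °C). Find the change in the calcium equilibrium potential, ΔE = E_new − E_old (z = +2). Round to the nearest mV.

E_old = (25.3/2)·ln(1.16/0.000220) = 108.41 mV
E_new = (25.3/2)·ln(2.23/0.000220) = 116.68 mV
ΔE = 116.68 − (108.41) = 8.27 mV

8 mV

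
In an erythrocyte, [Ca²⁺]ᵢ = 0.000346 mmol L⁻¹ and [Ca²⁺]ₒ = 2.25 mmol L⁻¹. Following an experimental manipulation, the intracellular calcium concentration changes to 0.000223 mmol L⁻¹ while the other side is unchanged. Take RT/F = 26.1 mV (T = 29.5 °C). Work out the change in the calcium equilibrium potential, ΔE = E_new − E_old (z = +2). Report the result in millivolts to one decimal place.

5.7 mV

E_old = (26.1/2)·ln(2.25/0.000346) = 114.58 mV
E_new = (26.1/2)·ln(2.25/0.000223) = 120.31 mV
ΔE = 120.31 − (114.58) = 5.73 mV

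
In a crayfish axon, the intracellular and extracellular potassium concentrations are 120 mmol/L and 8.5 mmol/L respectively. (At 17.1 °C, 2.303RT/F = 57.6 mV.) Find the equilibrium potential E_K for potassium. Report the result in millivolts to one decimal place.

E = (57.6/z) · log₁₀([K⁺]_out/[K⁺]_in) with z = +1.
= (57.6/1) · log₁₀(8.5/120) = 57.60 · log₁₀(0.07083)
= 57.60 · (-1.1498) = -66.23 mV

-66.2 mV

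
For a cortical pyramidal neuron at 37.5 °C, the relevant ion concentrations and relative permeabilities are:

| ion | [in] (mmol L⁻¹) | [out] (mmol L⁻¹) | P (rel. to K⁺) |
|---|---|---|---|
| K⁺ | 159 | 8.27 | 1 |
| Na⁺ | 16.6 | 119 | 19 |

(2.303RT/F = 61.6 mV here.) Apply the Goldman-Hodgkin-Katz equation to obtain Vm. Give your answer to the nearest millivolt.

Vm = 61.6 · log₁₀[(Σ P·[cation]ₒ + Σ P·[anion]ᵢ) / (Σ P·[cation]ᵢ + Σ P·[anion]ₒ)]
Numerator = 1×8.27 + 19×119 = 2269
Denominator = 1×159 + 19×16.6 = 474.4
Vm = 61.6 · log₁₀(4.7835) = 61.6 × (0.6797) = 41.87 mV

42 mV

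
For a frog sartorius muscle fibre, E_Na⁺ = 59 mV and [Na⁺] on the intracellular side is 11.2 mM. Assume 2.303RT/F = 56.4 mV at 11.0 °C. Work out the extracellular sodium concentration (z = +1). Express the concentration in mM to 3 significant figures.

125 mM

Nernst: E = (56.4/1) · log₁₀([out]/[in]), so log₁₀([out]/[in]) = 59.0 × 1 / 56.4 = 1.0461.
[out]/[in] = 10^(1.0461) = 11.12.
[out] = 11.12 × 11.2 = 124.5 mM.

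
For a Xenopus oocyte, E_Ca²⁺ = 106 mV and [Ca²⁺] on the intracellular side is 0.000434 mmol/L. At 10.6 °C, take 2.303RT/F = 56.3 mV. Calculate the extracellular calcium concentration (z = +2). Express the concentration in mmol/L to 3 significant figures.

2.53 mmol/L

Nernst: E = (56.3/2) · log₁₀([out]/[in]), so log₁₀([out]/[in]) = 106.0 × 2 / 56.3 = 3.7655.
[out]/[in] = 10^(3.7655) = 5828.
[out] = 5828 × 0.000434 = 2.529 mmol/L.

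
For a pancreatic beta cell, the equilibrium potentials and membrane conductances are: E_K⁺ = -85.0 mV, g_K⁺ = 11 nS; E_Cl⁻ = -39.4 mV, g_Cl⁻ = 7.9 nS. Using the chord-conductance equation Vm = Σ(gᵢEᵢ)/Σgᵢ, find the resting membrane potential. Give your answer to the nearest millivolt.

-66 mV

Σ gᵢEᵢ = 11·(-85.0) + 7.9·(-39.4) = -1246.26
Σ gᵢ = 11 + 7.9 = 18.9
Vm = -1246.26 / 18.9 = -65.94 mV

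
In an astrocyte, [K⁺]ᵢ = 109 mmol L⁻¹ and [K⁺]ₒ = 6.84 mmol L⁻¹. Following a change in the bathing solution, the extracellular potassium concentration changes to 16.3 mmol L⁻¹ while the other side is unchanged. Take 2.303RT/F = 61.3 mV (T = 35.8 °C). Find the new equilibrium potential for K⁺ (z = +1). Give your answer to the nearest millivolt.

After the shift: [K⁺]_out = 16.3, [K⁺]_in = 109 mmol L⁻¹.
E_new = (61.3/1)·log₁₀(16.3/109) = 61.30 · (-0.8252) = -50.59 mV

-51 mV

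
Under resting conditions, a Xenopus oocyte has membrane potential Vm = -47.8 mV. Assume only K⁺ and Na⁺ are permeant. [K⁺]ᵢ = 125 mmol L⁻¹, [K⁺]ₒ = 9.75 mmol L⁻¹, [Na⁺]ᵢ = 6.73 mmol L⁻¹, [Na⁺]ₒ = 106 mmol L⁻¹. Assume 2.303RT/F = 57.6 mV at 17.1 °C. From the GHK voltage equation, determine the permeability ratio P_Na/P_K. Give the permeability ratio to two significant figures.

0.083

Let α = P_Na/P_K. GHK: Vm = 57.6·log₁₀[(Kₒ + α·Naₒ)/(Kᵢ + α·Naᵢ)].
10^(Vm/57.6) = 10^(-47.8/57.6) = 0.14796
So 0.14796·(Kᵢ + α·Naᵢ) = Kₒ + α·Naₒ → α = (0.14796·125.0 − 9.75) / (106.0 − 0.14796·6.73)
α = (18.49 − 9.75) / (106.0 − 0.9958) = 8.745/105 = 0.08328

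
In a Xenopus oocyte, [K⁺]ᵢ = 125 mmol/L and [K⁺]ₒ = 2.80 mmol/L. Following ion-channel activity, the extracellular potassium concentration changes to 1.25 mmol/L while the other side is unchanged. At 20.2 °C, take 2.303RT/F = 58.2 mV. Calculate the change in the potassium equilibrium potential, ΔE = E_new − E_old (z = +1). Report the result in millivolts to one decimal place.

-20.4 mV

E_old = (58.2/1)·log₁₀(2.80/125) = -96.02 mV
E_new = (58.2/1)·log₁₀(1.25/125) = -116.40 mV
ΔE = -116.40 − (-96.02) = -20.38 mV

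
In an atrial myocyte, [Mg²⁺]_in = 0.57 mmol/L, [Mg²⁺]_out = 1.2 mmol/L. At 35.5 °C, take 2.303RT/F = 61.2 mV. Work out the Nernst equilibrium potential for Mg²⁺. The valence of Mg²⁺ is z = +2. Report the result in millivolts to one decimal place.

E = (61.2/z) · log₁₀([Mg²⁺]_out/[Mg²⁺]_in) with z = +2.
= (61.2/2) · log₁₀(1.2/0.57) = 30.60 · log₁₀(2.105)
= 30.60 · (0.3233) = 9.89 mV

9.9 mV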